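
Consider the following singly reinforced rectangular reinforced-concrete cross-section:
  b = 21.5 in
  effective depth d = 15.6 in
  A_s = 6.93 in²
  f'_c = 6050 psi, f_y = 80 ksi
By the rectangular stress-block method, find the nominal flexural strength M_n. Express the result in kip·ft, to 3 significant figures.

T = A_s f_y = 6.93 × 80 = 554.4 kips.
a = T/(0.85 f'_c b) = 554.4/(0.85 × 6.05 × 21.5) = 5.014 in.
M_n = T(d − a/2) = 554.4 × (15.6 − 2.507) = 7258.8 kip·in = 7258.8/12 = 604.90 kip·ft.

M_n ≈ 605 kip·ft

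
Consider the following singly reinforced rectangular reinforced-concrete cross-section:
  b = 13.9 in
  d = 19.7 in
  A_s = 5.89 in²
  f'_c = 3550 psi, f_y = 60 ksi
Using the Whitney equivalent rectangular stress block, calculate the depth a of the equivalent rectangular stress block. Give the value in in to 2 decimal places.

a ≈ 8.43 in

T = A_s f_y = 5.89 × 60 = 353.4 kips.
a = T/(0.85 f'_c b) = 353.4/(0.85 × 3.55 × 13.9) = 8.43 in.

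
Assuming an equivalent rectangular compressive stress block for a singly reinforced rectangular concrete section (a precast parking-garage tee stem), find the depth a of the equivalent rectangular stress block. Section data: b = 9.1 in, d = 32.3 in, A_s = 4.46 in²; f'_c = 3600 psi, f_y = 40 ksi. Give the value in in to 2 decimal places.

T = A_s f_y = 4.46 × 40 = 178.4 kips.
a = T/(0.85 f'_c b) = 178.4/(0.85 × 3.6 × 9.1) = 6.41 in.

a ≈ 6.41 in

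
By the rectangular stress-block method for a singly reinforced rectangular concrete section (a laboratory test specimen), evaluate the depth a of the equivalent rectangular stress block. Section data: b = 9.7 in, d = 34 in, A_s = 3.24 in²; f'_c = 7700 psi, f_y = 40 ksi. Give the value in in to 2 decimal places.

T = A_s f_y = 3.24 × 40 = 129.6 kips.
a = T/(0.85 f'_c b) = 129.6/(0.85 × 7.7 × 9.7) = 2.04 in.

a ≈ 2.04 in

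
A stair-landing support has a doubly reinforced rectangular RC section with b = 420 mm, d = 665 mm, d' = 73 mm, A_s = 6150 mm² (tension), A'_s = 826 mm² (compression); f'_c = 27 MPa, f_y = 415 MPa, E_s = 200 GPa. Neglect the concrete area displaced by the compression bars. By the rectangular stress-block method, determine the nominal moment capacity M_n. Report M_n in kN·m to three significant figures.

M_n ≈ 1420 kN·m

Assume both tension and compression steel yield.
Net tension couple steel: A_s − A'_s = 5324 mm².
a = (A_s − A'_s) f_y / (0.85 f'_c b) = 2209460/(0.85 × 27 × 420) = 229.22 mm.
c = a/β₁ = 229.22/0.85 = 269.67 mm; ε'_s = 0.003(c − d')/c = 0.0022 ≥ f_y/E_s = 0.0021, so compression steel does yield.
M_n = (A_s − A'_s) f_y (d − a/2) + A'_s f_y (d − d') = [2209460 × (665 − 114.61) + 342790 × (665 − 73)] × 10⁻⁶ = 1216.06 + 202.93 = 1418.99 kN·m.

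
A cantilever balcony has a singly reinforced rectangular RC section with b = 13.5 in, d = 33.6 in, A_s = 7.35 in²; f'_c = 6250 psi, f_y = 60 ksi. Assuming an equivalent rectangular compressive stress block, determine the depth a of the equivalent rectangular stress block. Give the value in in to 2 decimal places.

T = A_s f_y = 7.35 × 60 = 441 kips.
a = T/(0.85 f'_c b) = 441/(0.85 × 6.25 × 13.5) = 6.15 in.

a ≈ 6.15 in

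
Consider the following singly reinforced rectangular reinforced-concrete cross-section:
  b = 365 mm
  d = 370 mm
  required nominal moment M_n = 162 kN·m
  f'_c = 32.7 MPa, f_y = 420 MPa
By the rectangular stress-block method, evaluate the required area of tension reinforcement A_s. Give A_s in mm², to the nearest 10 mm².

A_s ≈ 1110 mm²

With M_n = 0.85 f'_c a b (d − a/2), solve the quadratic for a:
a = d − √(d² − 2M_n/(0.85 f'_c b)) = 370 − √(370² − 2 × 162×10⁶/(0.85 × 32.7 × 365)) = 46.02 mm.
A_s = 0.85 f'_c a b / f_y = 0.85 × 32.7 × 46.02 × 365 / 420 = 1111.6 mm².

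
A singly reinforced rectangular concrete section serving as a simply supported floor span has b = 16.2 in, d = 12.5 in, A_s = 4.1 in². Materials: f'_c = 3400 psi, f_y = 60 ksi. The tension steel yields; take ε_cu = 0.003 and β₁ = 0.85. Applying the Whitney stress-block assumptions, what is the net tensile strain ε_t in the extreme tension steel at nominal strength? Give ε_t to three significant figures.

a = A_s f_y/(0.85 f'_c b) = 5.254 in.
β₁ = 0.85, so c = a/β₁ = 5.254/0.85 = 6.181 in.
From the linear strain diagram with ε_cu = 0.003: ε_t = 0.003 (d − c)/c = 0.003 × (12.5 − 6.181)/6.181 = 0.00307.
ε_t < 0.004 — the section is over-reinforced for flexure under ACI limits.

ε_t ≈ 0.00307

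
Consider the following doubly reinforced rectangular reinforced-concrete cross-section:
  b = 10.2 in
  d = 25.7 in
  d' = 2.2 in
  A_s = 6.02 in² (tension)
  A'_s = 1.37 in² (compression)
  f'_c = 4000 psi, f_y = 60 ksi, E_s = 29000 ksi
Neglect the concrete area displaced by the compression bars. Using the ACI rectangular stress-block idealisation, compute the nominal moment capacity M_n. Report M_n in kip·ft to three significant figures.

Assume both steels yield.
a = (A_s − A'_s) f_y/(0.85 f'_c b) = (6.02 − 1.37) × 60/(0.85 × 4 × 10.2) = 8.045 in.
c = a/β₁ = 8.045/0.85 = 9.465 in; ε'_s = 0.003(c − d')/c = 0.0023 ≥ ε_y = 0.0021, so the compression steel yields.
M_n = (A_s − A'_s) f_y (d − a/2) + A'_s f_y (d − d') = 279 × (25.7 − 4.0225) + 82.2 × (25.7 − 2.2) = 6048.0 + 1931.7 = 7979.7 kip·in = 7979.7/12 = 664.98 kip·ft.

M_n ≈ 665 kip·ft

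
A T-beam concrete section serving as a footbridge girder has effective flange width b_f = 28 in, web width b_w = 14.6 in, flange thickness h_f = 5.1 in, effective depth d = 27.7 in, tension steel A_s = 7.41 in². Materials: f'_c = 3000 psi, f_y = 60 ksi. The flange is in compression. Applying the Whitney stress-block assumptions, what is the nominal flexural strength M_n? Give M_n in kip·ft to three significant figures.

M_n ≈ 907 kip·ft

Tension: T = A_s f_y = 7.41 × 60 = 444.6 kips.
Try a within the flange: a = T/(0.85 f'_c b_f) = 444.6/(0.85 × 3 × 28) = 6.227 in.
a = 6.227 > h_f = 5.1 in: the block extends into the web. Split into flange-overhang and web parts.
C_f = 0.85 f'_c (b_f − b_w) h_f = 0.85 × 3 × (28 − 14.6) × 5.1 = 174.3 kips.
Remaining web compression depth: a_w = (T − C_f)/(0.85 f'_c b_w) = (444.6 − 174.3)/(0.85 × 3 × 14.6) = 7.260 in.
M_n = C_f(d − h_f/2) + (T − C_f)(d − a_w/2) = 174.3 × (27.7 − 2.55) + 270.3 × (27.7 − 3.63) = 4383.6 + 6506.1 = 10889.7 kip·in.
M_n = 10889.7/12 = 907.48 kip·ft.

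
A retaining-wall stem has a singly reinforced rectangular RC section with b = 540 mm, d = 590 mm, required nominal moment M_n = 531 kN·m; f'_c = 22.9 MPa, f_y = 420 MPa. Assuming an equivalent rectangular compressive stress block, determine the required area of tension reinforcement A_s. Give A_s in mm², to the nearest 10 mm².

With M_n = 0.85 f'_c a b (d − a/2), solve the quadratic for a:
a = d − √(d² − 2M_n/(0.85 f'_c b)) = 590 − √(590² − 2 × 531×10⁶/(0.85 × 22.9 × 540)) = 92.94 mm.
A_s = 0.85 f'_c a b / f_y = 0.85 × 22.9 × 92.94 × 540 / 420 = 2326.0 mm².

A_s ≈ 2330 mm²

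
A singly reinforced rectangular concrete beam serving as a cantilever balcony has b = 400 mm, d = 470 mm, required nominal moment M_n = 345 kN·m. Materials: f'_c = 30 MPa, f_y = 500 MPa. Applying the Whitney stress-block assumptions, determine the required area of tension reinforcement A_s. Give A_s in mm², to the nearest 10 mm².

A_s ≈ 1600 mm²

With M_n = 0.85 f'_c a b (d − a/2), solve the quadratic for a:
a = d − √(d² − 2M_n/(0.85 f'_c b)) = 470 − √(470² − 2 × 345×10⁶/(0.85 × 30 × 400)) = 78.52 mm.
A_s = 0.85 f'_c a b / f_y = 0.85 × 30 × 78.52 × 400 / 500 = 1601.8 mm².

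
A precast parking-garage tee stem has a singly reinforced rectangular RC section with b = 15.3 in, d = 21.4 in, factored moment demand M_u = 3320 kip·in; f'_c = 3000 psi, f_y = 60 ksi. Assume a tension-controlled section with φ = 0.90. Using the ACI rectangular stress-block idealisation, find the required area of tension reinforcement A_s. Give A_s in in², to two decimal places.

A_s ≈ 3.25 in²

M_n = M_u/φ = 3320/0.90 = 3688.89 kip·in.
From M_n = 0.85 f'_c a b (d − a/2):
a = d − √(d² − 2M_n/(0.85 f'_c b)) = 21.4 − √(21.4² − 2 × 3688.89/(0.85 × 3 × 15.3)) = 5.003 in.
A_s = 0.85 f'_c a b / f_y = 0.85 × 3 × 5.003 × 15.3 / 60 = 3.253 in².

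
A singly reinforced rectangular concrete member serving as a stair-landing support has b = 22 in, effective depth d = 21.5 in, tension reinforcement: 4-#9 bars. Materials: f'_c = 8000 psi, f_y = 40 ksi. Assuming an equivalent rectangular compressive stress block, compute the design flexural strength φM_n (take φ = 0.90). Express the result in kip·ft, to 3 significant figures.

A_s = 4 × 1 = 4 in².
T = A_s f_y = 4 × 40 = 160 kips.
a = T/(0.85 f'_c b) = 160/(0.85 × 8 × 22) = 1.070 in.
M_n = T(d − a/2) = 160 × (21.5 − 0.535) = 3354.4 kip·in = 3354.4/12 = 279.53 kip·ft.
φM_n = 0.90 × 279.53 = 251.58 kip·ft.

φM_n ≈ 252 kip·ft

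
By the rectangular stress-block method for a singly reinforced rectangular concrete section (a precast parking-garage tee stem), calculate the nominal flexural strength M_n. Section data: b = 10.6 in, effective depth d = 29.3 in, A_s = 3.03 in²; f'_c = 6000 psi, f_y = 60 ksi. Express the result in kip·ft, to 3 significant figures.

M_n ≈ 418 kip·ft

T = A_s f_y = 3.03 × 60 = 181.8 kips.
a = T/(0.85 f'_c b) = 181.8/(0.85 × 6 × 10.6) = 3.363 in.
M_n = T(d − a/2) = 181.8 × (29.3 − 1.6815) = 5021.0 kip·in = 5021.0/12 = 418.42 kip·ft.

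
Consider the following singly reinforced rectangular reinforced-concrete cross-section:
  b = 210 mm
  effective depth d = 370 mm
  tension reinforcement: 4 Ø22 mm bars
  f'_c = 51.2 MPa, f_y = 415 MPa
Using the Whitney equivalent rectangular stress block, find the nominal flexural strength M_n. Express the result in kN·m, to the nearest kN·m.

A_s = 4 × 380 = 1520 mm².
T = A_s f_y = 1520 × 415 = 630800 N = 630.8 kN.
From C = T: a = T/(0.85 f'_c b) = 630800/(0.85 × 51.2 × 210) = 69.02 mm.
M_n = T(d − a/2) = 630.8 kN × (370 − 34.51) mm = 211.63 kN·m.

M_n ≈ 212 kN·m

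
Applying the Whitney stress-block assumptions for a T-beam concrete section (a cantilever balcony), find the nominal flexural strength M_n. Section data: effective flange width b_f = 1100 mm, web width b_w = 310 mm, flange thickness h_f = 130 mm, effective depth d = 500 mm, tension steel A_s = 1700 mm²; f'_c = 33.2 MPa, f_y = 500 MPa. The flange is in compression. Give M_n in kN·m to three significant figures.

Tension: T = A_s f_y = 1700 × 500 = 850000 N.
Try a within the flange: a = T/(0.85 f'_c b_f) = 850000/(0.85 × 33.2 × 1100) = 27.38 mm.
Since a = 27.38 ≤ h_f = 130 mm, the stress block lies entirely in the flange; analyse as a rectangular beam of width b_f.
M_n = T(d − a/2) = 850000 × (500 − 13.69) = 413.36 × 10⁶ N·mm.
M_n = 413.36 kN·m.

M_n ≈ 413 kN·m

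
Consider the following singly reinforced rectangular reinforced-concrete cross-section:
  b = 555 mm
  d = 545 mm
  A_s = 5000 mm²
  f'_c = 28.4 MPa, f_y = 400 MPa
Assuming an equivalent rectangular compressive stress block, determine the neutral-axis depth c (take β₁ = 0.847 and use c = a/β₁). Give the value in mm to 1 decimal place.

T = A_s f_y = 5000 × 400 = 2000000 N = 2000 kN.
Setting C = 0.85 f'_c a b equal to T: a = 2000000/(0.85 × 28.4 × 555) = 149.279 mm.
With β₁ = 0.847, c = a/β₁ = 149.279/0.847 = 176.2 mm.

c ≈ 176.2 mm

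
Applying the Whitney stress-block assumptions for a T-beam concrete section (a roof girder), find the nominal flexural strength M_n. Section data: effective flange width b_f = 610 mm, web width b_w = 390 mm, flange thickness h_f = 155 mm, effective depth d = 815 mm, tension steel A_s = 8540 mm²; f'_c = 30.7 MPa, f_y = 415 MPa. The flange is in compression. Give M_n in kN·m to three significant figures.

M_n ≈ 2470 kN·m

Tension: T = A_s f_y = 8540 × 415 = 3544100 N.
Try a within the flange: a = T/(0.85 f'_c b_f) = 3544100/(0.85 × 30.7 × 610) = 222.65 mm.
a = 222.65 > h_f = 155 mm: the block extends into the web. Split into flange-overhang and web parts.
C_f = 0.85 f'_c (b_f − b_w) h_f = 0.85 × 30.7 × (610 − 390) × 155 = 889840 N.
Remaining web compression depth: a_w = (T − C_f)/(0.85 f'_c b_w) = (3544100 − 889840)/(0.85 × 30.7 × 390) = 260.81 mm.
M_n = C_f(d − h_f/2) + (T − C_f)(d − a_w/2) = 889840 × (815 − 77.5) + 2654260 × (815 − 130.405) = 656.26 + 1817.09 = 2473.35 × 10⁶ N·mm.
M_n = 2473.35 kN·m.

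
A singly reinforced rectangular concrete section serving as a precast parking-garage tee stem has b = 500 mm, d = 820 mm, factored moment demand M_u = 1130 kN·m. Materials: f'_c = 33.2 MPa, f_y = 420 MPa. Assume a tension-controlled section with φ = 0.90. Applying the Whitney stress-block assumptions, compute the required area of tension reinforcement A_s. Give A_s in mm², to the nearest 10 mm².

M_n = M_u/φ = 1130/0.90 = 1255.56 kN·m.
With M_n = 0.85 f'_c a b (d − a/2), solve the quadratic for a:
a = d − √(d² − 2M_n/(0.85 f'_c b)) = 820 − √(820² − 2 × 1255.56×10⁶/(0.85 × 33.2 × 500)) = 116.84 mm.
A_s = 0.85 f'_c a b / f_y = 0.85 × 33.2 × 116.84 × 500 / 420 = 3925.3 mm².

A_s ≈ 3930 mm²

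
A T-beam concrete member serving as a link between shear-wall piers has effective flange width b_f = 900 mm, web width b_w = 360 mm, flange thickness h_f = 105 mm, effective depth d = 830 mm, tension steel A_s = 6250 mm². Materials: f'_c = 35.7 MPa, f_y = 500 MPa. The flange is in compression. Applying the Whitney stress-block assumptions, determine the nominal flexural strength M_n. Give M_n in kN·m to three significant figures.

M_n ≈ 2410 kN·m

Tension: T = A_s f_y = 6250 × 500 = 3125000 N.
Try a within the flange: a = T/(0.85 f'_c b_f) = 3125000/(0.85 × 35.7 × 900) = 114.42 mm.
a = 114.42 > h_f = 105 mm: the block extends into the web. Split into flange-overhang and web parts.
C_f = 0.85 f'_c (b_f − b_w) h_f = 0.85 × 35.7 × (900 − 360) × 105 = 1720562 N.
Remaining web compression depth: a_w = (T − C_f)/(0.85 f'_c b_w) = (3125000 − 1720562)/(0.85 × 35.7 × 360) = 128.56 mm.
M_n = C_f(d − h_f/2) + (T − C_f)(d − a_w/2) = 1720562 × (830 − 52.5) + 1404438 × (830 − 64.28) = 1337.74 + 1075.41 = 2413.15 × 10⁶ N·mm.
M_n = 2413.15 kN·m.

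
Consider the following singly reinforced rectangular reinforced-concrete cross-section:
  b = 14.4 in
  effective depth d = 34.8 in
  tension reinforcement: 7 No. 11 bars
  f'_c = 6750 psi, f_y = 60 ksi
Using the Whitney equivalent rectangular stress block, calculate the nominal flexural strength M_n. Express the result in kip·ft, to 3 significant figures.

M_n ≈ 1680 kip·ft

A_s = 7 × 1.56 = 10.92 in².
T = A_s f_y = 10.92 × 60 = 655.2 kips.
a = T/(0.85 f'_c b) = 655.2/(0.85 × 6.75 × 14.4) = 7.930 in.
M_n = T(d − a/2) = 655.2 × (34.8 − 3.965) = 20203.1 kip·in = 20203.1/12 = 1683.59 kip·ft.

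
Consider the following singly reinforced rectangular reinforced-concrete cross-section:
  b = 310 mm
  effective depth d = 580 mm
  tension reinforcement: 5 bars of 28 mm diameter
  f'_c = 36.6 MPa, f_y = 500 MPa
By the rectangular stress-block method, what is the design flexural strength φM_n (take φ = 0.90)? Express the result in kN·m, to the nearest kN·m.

A_s = 5 × 616 = 3080 mm².
T = A_s f_y = 3080 × 500 = 1540000 N = 1540 kN.
From C = T: a = T/(0.85 f'_c b) = 1540000/(0.85 × 36.6 × 310) = 159.68 mm.
M_n = T(d − a/2) = 1540 kN × (580 − 79.84) mm = 770.25 kN·m.
φM_n = 0.90 × 770.25 = 693.23 kN·m.

φM_n ≈ 693 kN·m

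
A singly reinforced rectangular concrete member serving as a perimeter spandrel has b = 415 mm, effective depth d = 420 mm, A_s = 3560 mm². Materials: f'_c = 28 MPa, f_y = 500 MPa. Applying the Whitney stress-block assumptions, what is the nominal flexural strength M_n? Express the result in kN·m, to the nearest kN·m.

T = A_s f_y = 3560 × 500 = 1780000 N = 1780 kN.
From C = T: a = T/(0.85 f'_c b) = 1780000/(0.85 × 28 × 415) = 180.22 mm.
M_n = T(d − a/2) = 1780 kN × (420 − 90.11) mm = 587.20 kN·m.

M_n ≈ 587 kN·m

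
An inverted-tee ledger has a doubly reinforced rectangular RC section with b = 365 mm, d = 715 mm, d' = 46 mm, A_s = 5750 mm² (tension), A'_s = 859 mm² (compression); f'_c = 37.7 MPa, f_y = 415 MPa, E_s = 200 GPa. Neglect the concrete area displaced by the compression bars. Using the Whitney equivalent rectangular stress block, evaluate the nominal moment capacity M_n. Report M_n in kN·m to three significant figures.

M_n ≈ 1510 kN·m

Assume both tension and compression steel yield.
Net tension couple steel: A_s − A'_s = 4891 mm².
a = (A_s − A'_s) f_y / (0.85 f'_c b) = 2029765/(0.85 × 37.7 × 365) = 173.54 mm.
c = a/β₁ = 173.54/0.781 = 222.20 mm; ε'_s = 0.003(c − d')/c = 0.0024 ≥ f_y/E_s = 0.0021, so compression steel does yield.
M_n = (A_s − A'_s) f_y (d − a/2) + A'_s f_y (d − d') = [2029765 × (715 − 86.77) + 356485 × (715 − 46)] × 10⁻⁶ = 1275.16 + 238.49 = 1513.65 kN·m.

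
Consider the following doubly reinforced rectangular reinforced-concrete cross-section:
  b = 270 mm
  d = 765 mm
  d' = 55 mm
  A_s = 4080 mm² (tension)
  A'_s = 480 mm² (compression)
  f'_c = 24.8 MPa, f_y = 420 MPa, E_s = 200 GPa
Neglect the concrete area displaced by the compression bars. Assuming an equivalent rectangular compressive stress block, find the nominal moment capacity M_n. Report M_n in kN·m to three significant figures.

Assume both tension and compression steel yield.
Net tension couple steel: A_s − A'_s = 3600 mm².
a = (A_s − A'_s) f_y / (0.85 f'_c b) = 1512000/(0.85 × 24.8 × 270) = 265.65 mm.
c = a/β₁ = 265.65/0.85 = 312.53 mm; ε'_s = 0.003(c − d')/c = 0.0025 ≥ f_y/E_s = 0.0021, so compression steel does yield.
M_n = (A_s − A'_s) f_y (d − a/2) + A'_s f_y (d − d') = [1512000 × (765 − 132.825) + 201600 × (765 − 55)] × 10⁻⁶ = 955.85 + 143.14 = 1098.99 kN·m.

M_n ≈ 1100 kN·m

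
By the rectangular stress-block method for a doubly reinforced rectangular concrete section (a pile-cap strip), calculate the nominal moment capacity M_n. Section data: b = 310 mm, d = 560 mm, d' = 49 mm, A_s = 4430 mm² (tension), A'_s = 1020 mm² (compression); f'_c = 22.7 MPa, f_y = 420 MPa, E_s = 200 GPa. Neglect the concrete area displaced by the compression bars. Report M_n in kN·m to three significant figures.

Assume both tension and compression steel yield.
Net tension couple steel: A_s − A'_s = 3410 mm².
a = (A_s − A'_s) f_y / (0.85 f'_c b) = 1432200/(0.85 × 22.7 × 310) = 239.44 mm.
c = a/β₁ = 239.44/0.85 = 281.69 mm; ε'_s = 0.003(c − d')/c = 0.0025 ≥ f_y/E_s = 0.0021, so compression steel does yield.
M_n = (A_s − A'_s) f_y (d − a/2) + A'_s f_y (d − d') = [1432200 × (560 − 119.72) + 428400 × (560 − 49)] × 10⁻⁶ = 630.57 + 218.91 = 849.48 kN·m.

M_n ≈ 849 kN·m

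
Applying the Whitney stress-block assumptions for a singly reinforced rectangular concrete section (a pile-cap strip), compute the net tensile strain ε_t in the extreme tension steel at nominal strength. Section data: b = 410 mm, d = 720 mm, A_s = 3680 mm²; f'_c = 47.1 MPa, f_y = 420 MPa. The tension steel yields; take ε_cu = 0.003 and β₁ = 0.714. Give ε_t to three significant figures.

ε_t ≈ 0.0134

a = A_s f_y/(0.85 f'_c b) = 94.16 mm.
β₁ = 0.714, so c = a/β₁ = 94.16/0.714 = 131.88 mm.
From the linear strain diagram with ε_cu = 0.003: ε_t = 0.003 (d − c)/c = 0.003 × (720 − 131.88)/131.88 = 0.0134.
Since ε_t ≥ 0.005, the section is tension-controlled.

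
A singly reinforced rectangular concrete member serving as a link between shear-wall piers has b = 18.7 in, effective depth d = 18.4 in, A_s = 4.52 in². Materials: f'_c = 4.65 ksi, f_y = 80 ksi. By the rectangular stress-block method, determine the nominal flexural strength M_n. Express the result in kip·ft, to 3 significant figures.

M_n ≈ 481 kip·ft

T = A_s f_y = 4.52 × 80 = 361.6 kips.
a = T/(0.85 f'_c b) = 361.6/(0.85 × 4.65 × 18.7) = 4.892 in.
M_n = T(d − a/2) = 361.6 × (18.4 − 2.446) = 5769.0 kip·in = 5769.0/12 = 480.75 kip·ft.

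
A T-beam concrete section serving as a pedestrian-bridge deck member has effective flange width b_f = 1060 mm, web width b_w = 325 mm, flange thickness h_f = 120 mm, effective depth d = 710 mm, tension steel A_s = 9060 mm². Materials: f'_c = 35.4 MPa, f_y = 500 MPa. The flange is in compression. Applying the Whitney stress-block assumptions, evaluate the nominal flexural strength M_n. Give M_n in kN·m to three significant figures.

M_n ≈ 2880 kN·m

Tension: T = A_s f_y = 9060 × 500 = 4530000 N.
Try a within the flange: a = T/(0.85 f'_c b_f) = 4530000/(0.85 × 35.4 × 1060) = 142.03 mm.
a = 142.03 > h_f = 120 mm: the block extends into the web. Split into flange-overhang and web parts.
C_f = 0.85 f'_c (b_f − b_w) h_f = 0.85 × 35.4 × (1060 − 325) × 120 = 2653938 N.
Remaining web compression depth: a_w = (T − C_f)/(0.85 f'_c b_w) = (4530000 − 2653938)/(0.85 × 35.4 × 325) = 191.84 mm.
M_n = C_f(d − h_f/2) + (T − C_f)(d − a_w/2) = 2653938 × (710 − 60) + 1876062 × (710 − 95.92) = 1725.06 + 1152.05 = 2877.11 × 10⁶ N·mm.
M_n = 2877.11 kN·m.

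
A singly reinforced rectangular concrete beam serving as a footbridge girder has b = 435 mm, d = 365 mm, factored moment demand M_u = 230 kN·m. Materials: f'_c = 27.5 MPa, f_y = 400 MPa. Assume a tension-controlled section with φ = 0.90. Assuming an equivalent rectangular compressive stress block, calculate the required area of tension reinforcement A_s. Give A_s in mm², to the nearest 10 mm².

M_n = M_u/φ = 230/0.90 = 255.556 kN·m.
With M_n = 0.85 f'_c a b (d − a/2), solve the quadratic for a:
a = d − √(d² − 2M_n/(0.85 f'_c b)) = 365 − √(365² − 2 × 255.556×10⁶/(0.85 × 27.5 × 435)) = 76.97 mm.
A_s = 0.85 f'_c a b / f_y = 0.85 × 27.5 × 76.97 × 435 / 400 = 1956.6 mm².

A_s ≈ 1960 mm²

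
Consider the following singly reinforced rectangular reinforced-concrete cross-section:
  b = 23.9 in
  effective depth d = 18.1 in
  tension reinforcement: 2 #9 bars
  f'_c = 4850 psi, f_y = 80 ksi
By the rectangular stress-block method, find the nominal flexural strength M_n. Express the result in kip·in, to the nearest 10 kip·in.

A_s = 2 × 1 = 2 in².
T = A_s f_y = 2 × 80 = 160 kips.
a = T/(0.85 f'_c b) = 160/(0.85 × 4.85 × 23.9) = 1.624 in.
M_n = T(d − a/2) = 160 × (18.1 − 0.812) = 2766.1 kip·in.

M_n ≈ 2770 kip·in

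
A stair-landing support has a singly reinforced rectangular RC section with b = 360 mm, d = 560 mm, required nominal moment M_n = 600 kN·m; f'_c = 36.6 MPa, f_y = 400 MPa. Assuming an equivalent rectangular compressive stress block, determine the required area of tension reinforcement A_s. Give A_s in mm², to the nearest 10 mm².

With M_n = 0.85 f'_c a b (d − a/2), solve the quadratic for a:
a = d − √(d² − 2M_n/(0.85 f'_c b)) = 560 − √(560² − 2 × 600×10⁶/(0.85 × 36.6 × 360)) = 105.63 mm.
A_s = 0.85 f'_c a b / f_y = 0.85 × 36.6 × 105.63 × 360 / 400 = 2957.5 mm².

A_s ≈ 2960 mm²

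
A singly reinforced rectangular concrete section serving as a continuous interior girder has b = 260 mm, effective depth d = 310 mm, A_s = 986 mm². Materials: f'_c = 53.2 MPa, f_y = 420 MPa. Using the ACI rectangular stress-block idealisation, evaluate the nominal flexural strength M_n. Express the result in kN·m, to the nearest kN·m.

T = A_s f_y = 986 × 420 = 414120 N = 414.12 kN.
From C = T: a = T/(0.85 f'_c b) = 414120/(0.85 × 53.2 × 260) = 35.22 mm.
M_n = T(d − a/2) = 414.12 kN × (310 − 17.61) mm = 121.08 kN·m.

M_n ≈ 121 kN·m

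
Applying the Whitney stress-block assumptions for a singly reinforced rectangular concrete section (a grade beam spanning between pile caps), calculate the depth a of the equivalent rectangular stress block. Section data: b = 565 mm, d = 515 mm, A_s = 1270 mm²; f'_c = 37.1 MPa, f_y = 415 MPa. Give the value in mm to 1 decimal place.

a ≈ 29.6 mm

T = A_s f_y = 1270 × 415 = 527050 N = 527.05 kN.
Setting C = 0.85 f'_c a b equal to T: a = 527050/(0.85 × 37.1 × 565) = 29.6 mm.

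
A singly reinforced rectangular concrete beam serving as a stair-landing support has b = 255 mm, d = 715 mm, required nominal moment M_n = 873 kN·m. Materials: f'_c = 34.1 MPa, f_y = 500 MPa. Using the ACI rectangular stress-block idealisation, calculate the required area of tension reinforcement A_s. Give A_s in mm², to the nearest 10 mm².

With M_n = 0.85 f'_c a b (d − a/2), solve the quadratic for a:
a = d − √(d² − 2M_n/(0.85 f'_c b)) = 715 − √(715² − 2 × 873×10⁶/(0.85 × 34.1 × 255)) = 190.60 mm.
A_s = 0.85 f'_c a b / f_y = 0.85 × 34.1 × 190.60 × 255 / 500 = 2817.5 mm².

A_s ≈ 2820 mm²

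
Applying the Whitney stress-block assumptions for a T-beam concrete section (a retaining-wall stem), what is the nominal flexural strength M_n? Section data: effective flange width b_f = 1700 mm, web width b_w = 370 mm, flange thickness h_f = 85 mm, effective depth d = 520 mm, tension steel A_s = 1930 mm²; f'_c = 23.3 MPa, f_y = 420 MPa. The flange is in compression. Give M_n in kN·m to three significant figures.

Tension: T = A_s f_y = 1930 × 420 = 810600 N.
Try a within the flange: a = T/(0.85 f'_c b_f) = 810600/(0.85 × 23.3 × 1700) = 24.08 mm.
Since a = 24.08 ≤ h_f = 85 mm, the stress block lies entirely in the flange; analyse as a rectangular beam of width b_f.
M_n = T(d − a/2) = 810600 × (520 − 12.04) = 411.75 × 10⁶ N·mm.
M_n = 411.75 kN·m.

M_n ≈ 412 kN·m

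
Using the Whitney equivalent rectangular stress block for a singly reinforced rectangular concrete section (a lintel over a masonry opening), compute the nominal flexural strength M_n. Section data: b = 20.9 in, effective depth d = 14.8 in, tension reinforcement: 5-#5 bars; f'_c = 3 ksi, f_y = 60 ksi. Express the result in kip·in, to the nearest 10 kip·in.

M_n ≈ 1300 kip·in

A_s = 5 × 0.31 = 1.55 in².
T = A_s f_y = 1.55 × 60 = 93 kips.
a = T/(0.85 f'_c b) = 93/(0.85 × 3 × 20.9) = 1.745 in.
M_n = T(d − a/2) = 93 × (14.8 − 0.8725) = 1295.3 kip·in.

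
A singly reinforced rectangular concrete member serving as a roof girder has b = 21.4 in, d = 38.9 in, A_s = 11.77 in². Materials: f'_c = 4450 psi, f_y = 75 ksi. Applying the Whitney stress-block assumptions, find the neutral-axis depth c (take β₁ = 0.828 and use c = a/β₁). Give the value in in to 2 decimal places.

c ≈ 13.17 in

T = A_s f_y = 11.77 × 75 = 882.75 kips.
a = T/(0.85 f'_c b) = 882.75/(0.85 × 4.45 × 21.4) = 10.9055 in.
With β₁ = 0.828, c = a/β₁ = 10.9055/0.828 = 13.17 in.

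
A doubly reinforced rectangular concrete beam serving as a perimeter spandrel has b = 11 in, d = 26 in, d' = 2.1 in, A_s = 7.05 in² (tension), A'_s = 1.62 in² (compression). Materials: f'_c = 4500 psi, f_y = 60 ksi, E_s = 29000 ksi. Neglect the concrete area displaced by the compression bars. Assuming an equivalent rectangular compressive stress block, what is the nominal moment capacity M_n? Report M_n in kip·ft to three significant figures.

M_n ≈ 794 kip·ft

Assume both steels yield.
a = (A_s − A'_s) f_y/(0.85 f'_c b) = (7.05 − 1.62) × 60/(0.85 × 4.5 × 11) = 7.743 in.
c = a/β₁ = 7.743/0.825 = 9.385 in; ε'_s = 0.003(c − d')/c = 0.0023 ≥ ε_y = 0.0021, so the compression steel yields.
M_n = (A_s − A'_s) f_y (d − a/2) + A'_s f_y (d − d') = 325.8 × (26 − 3.8715) + 97.2 × (26 − 2.1) = 7209.5 + 2323.1 = 9532.6 kip·in = 9532.6/12 = 794.38 kip·ft.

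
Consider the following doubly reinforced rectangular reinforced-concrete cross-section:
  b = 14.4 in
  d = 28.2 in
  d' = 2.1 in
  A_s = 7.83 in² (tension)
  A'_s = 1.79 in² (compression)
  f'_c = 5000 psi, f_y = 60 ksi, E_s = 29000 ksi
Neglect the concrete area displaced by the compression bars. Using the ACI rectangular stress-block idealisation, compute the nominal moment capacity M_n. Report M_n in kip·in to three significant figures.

M_n ≈ 11900 kip·in

Assume both steels yield.
a = (A_s − A'_s) f_y/(0.85 f'_c b) = (7.83 − 1.79) × 60/(0.85 × 5 × 14.4) = 5.922 in.
c = a/β₁ = 5.922/0.8 = 7.403 in; ε'_s = 0.003(c − d')/c = 0.0021 ≥ ε_y = 0.0021, so the compression steel yields.
M_n = (A_s − A'_s) f_y (d − a/2) + A'_s f_y (d − d') = 362.4 × (28.2 − 2.961) + 107.4 × (28.2 − 2.1) = 9146.6 + 2803.1 = 11949.7 kip·in.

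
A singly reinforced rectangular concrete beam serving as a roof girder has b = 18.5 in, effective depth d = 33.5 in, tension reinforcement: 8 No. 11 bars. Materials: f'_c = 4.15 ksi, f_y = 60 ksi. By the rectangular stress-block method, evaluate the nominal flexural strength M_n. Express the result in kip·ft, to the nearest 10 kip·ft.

M_n ≈ 1730 kip·ft

A_s = 8 × 1.56 = 12.48 in².
T = A_s f_y = 12.48 × 60 = 748.8 kips.
a = T/(0.85 f'_c b) = 748.8/(0.85 × 4.15 × 18.5) = 11.474 in.
M_n = T(d − a/2) = 748.8 × (33.5 − 5.737) = 20788.9 kip·in = 20788.9/12 = 1732.41 kip·ft.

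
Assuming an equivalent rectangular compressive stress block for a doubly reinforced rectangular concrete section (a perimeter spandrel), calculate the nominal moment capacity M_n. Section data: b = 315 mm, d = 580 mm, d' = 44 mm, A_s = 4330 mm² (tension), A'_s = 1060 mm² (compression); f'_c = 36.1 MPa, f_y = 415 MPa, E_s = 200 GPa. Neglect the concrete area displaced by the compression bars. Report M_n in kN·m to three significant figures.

Assume both tension and compression steel yield.
Net tension couple steel: A_s − A'_s = 3270 mm².
a = (A_s − A'_s) f_y / (0.85 f'_c b) = 1357050/(0.85 × 36.1 × 315) = 140.40 mm.
c = a/β₁ = 140.40/0.792 = 177.27 mm; ε'_s = 0.003(c − d')/c = 0.0023 ≥ f_y/E_s = 0.0021, so compression steel does yield.
M_n = (A_s − A'_s) f_y (d − a/2) + A'_s f_y (d − d') = [1357050 × (580 − 70.2) + 439900 × (580 − 44)] × 10⁻⁶ = 691.82 + 235.79 = 927.61 kN·m.

M_n ≈ 928 kN·m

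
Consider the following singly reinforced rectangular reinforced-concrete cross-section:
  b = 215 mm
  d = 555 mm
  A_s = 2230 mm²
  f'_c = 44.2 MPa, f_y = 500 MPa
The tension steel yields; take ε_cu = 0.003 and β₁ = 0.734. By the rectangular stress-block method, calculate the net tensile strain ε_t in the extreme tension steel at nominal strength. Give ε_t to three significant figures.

ε_t ≈ 0.00585

a = A_s f_y/(0.85 f'_c b) = 138.04 mm.
β₁ = 0.734, so c = a/β₁ = 138.04/0.734 = 188.07 mm.
From the linear strain diagram with ε_cu = 0.003: ε_t = 0.003 (d − c)/c = 0.003 × (555 − 188.07)/188.07 = 0.00585.
Since ε_t ≥ 0.005, the section is tension-controlled.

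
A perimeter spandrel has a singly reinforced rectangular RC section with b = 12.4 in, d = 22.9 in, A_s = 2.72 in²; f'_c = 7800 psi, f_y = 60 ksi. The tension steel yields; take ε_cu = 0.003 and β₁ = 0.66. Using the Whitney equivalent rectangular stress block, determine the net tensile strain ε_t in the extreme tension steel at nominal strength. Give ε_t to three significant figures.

a = A_s f_y/(0.85 f'_c b) = 1.985 in.
β₁ = 0.66, so c = a/β₁ = 1.985/0.66 = 3.008 in.
From the linear strain diagram with ε_cu = 0.003: ε_t = 0.003 (d − c)/c = 0.003 × (22.9 − 3.008)/3.008 = 0.0198.
Since ε_t ≥ 0.005, the section is tension-controlled.

ε_t ≈ 0.0198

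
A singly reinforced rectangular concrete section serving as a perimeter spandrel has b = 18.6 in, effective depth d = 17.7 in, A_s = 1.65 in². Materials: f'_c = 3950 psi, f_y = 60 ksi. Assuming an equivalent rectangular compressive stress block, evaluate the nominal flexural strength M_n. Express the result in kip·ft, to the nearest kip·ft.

M_n ≈ 139 kip·ft

T = A_s f_y = 1.65 × 60 = 99 kips.
a = T/(0.85 f'_c b) = 99/(0.85 × 3.95 × 18.6) = 1.585 in.
M_n = T(d − a/2) = 99 × (17.7 − 0.7925) = 1673.8 kip·in = 1673.8/12 = 139.48 kip·ft.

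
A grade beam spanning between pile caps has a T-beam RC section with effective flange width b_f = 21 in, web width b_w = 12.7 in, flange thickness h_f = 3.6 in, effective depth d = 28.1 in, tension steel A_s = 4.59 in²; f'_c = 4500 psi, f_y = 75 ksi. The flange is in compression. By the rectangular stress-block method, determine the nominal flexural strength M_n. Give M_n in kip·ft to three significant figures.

M_n ≈ 744 kip·ft

Tension: T = A_s f_y = 4.59 × 75 = 344.25 kips.
Try a within the flange: a = T/(0.85 f'_c b_f) = 344.25/(0.85 × 4.5 × 21) = 4.286 in.
a = 4.286 > h_f = 3.6 in: the block extends into the web. Split into flange-overhang and web parts.
C_f = 0.85 f'_c (b_f − b_w) h_f = 0.85 × 4.5 × (21 − 12.7) × 3.6 = 114.3 kips.
Remaining web compression depth: a_w = (T − C_f)/(0.85 f'_c b_w) = (344.25 − 114.3)/(0.85 × 4.5 × 12.7) = 4.734 in.
M_n = C_f(d − h_f/2) + (T − C_f)(d − a_w/2) = 114.3 × (28.1 − 1.8) + 229.95 × (28.1 − 2.367) = 3006.1 + 5917.3 = 8923.4 kip·in.
M_n = 8923.4/12 = 743.62 kip·ft.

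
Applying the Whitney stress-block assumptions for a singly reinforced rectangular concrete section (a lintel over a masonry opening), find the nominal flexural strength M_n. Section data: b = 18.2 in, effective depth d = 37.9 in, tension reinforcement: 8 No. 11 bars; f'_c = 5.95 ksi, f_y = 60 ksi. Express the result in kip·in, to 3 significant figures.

A_s = 8 × 1.56 = 12.48 in².
T = A_s f_y = 12.48 × 60 = 748.8 kips.
a = T/(0.85 f'_c b) = 748.8/(0.85 × 5.95 × 18.2) = 8.135 in.
M_n = T(d − a/2) = 748.8 × (37.9 − 4.0675) = 25333.8 kip·in.

M_n ≈ 25300 kip·in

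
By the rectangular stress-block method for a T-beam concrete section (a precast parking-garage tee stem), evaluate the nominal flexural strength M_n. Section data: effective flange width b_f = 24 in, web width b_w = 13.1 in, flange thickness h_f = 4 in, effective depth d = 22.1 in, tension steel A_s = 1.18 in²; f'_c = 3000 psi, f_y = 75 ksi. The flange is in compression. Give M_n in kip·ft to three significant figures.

Tension: T = A_s f_y = 1.18 × 75 = 88.5 kips.
Try a within the flange: a = T/(0.85 f'_c b_f) = 88.5/(0.85 × 3 × 24) = 1.446 in.
Since a = 1.446 ≤ h_f = 4 in, the stress block lies entirely in the flange; analyse as a rectangular beam of width b_f.
M_n = T(d − a/2) = 88.5 × (22.1 − 0.723) = 1891.9 kip·in.
M_n = 1891.9/12 = 157.66 kip·ft.

M_n ≈ 158 kip·ft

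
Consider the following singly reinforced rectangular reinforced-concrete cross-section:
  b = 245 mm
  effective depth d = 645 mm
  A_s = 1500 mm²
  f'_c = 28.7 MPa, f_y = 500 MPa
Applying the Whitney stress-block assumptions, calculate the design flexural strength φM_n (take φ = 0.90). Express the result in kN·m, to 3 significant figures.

φM_n ≈ 393 kN·m

T = A_s f_y = 1500 × 500 = 750000 N = 750 kN.
From C = T: a = T/(0.85 f'_c b) = 750000/(0.85 × 28.7 × 245) = 125.49 mm.
M_n = T(d − a/2) = 750 kN × (645 − 62.745) mm = 436.69 kN·m.
φM_n = 0.90 × 436.69 = 393.02 kN·m.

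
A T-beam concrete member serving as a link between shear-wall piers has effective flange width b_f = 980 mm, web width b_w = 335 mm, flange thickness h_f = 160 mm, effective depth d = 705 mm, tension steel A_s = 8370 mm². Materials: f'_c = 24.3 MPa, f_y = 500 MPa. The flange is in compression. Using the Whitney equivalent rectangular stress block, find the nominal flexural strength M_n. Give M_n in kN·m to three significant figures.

Tension: T = A_s f_y = 8370 × 500 = 4185000 N.
Try a within the flange: a = T/(0.85 f'_c b_f) = 4185000/(0.85 × 24.3 × 980) = 206.75 mm.
a = 206.75 > h_f = 160 mm: the block extends into the web. Split into flange-overhang and web parts.
C_f = 0.85 f'_c (b_f − b_w) h_f = 0.85 × 24.3 × (980 − 335) × 160 = 2131596 N.
Remaining web compression depth: a_w = (T − C_f)/(0.85 f'_c b_w) = (4185000 − 2131596)/(0.85 × 24.3 × 335) = 296.76 mm.
M_n = C_f(d − h_f/2) + (T − C_f)(d − a_w/2) = 2131596 × (705 − 80) + 2053404 × (705 − 148.38) = 1332.25 + 1142.97 = 2475.22 × 10⁶ N·mm.
M_n = 2475.22 kN·m.

M_n ≈ 2480 kN·m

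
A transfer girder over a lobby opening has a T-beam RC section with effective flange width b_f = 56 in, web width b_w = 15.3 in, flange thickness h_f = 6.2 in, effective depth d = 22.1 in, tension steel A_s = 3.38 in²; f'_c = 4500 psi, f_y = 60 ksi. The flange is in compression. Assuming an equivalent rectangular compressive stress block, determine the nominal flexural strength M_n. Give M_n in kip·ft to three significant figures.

M_n ≈ 365 kip·ft

Tension: T = A_s f_y = 3.38 × 60 = 202.8 kips.
Try a within the flange: a = T/(0.85 f'_c b_f) = 202.8/(0.85 × 4.5 × 56) = 0.947 in.
Since a = 0.947 ≤ h_f = 6.2 in, the stress block lies entirely in the flange; analyse as a rectangular beam of width b_f.
M_n = T(d − a/2) = 202.8 × (22.1 − 0.4735) = 4385.9 kip·in.
M_n = 4385.9/12 = 365.49 kip·ft.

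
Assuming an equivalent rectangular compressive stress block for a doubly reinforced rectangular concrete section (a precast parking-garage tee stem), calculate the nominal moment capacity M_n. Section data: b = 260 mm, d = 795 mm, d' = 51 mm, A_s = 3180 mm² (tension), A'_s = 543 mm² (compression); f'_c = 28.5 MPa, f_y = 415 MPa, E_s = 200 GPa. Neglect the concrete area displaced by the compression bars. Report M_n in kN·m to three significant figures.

M_n ≈ 943 kN·m

Assume both tension and compression steel yield.
Net tension couple steel: A_s − A'_s = 2637 mm².
a = (A_s − A'_s) f_y / (0.85 f'_c b) = 1094355/(0.85 × 28.5 × 260) = 173.75 mm.
c = a/β₁ = 173.75/0.846 = 205.38 mm; ε'_s = 0.003(c − d')/c = 0.0023 ≥ f_y/E_s = 0.0021, so compression steel does yield.
M_n = (A_s − A'_s) f_y (d − a/2) + A'_s f_y (d − d') = [1094355 × (795 − 86.875) + 225345 × (795 − 51)] × 10⁻⁶ = 774.94 + 167.66 = 942.60 kN·m.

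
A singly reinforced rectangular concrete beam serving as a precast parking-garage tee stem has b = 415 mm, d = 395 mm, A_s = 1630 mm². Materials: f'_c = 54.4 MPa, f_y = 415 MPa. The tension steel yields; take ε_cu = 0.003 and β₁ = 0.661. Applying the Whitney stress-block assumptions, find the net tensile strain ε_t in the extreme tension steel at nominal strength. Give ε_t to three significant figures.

ε_t ≈ 0.0192

a = A_s f_y/(0.85 f'_c b) = 35.25 mm.
β₁ = 0.661, so c = a/β₁ = 35.25/0.661 = 53.33 mm.
From the linear strain diagram with ε_cu = 0.003: ε_t = 0.003 (d − c)/c = 0.003 × (395 − 53.33)/53.33 = 0.0192.
Since ε_t ≥ 0.005, the section is tension-controlled.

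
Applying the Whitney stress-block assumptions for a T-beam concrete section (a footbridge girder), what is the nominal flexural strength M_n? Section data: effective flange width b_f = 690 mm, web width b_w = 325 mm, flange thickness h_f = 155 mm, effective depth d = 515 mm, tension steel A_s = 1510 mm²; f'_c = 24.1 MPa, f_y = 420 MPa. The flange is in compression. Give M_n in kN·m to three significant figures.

Tension: T = A_s f_y = 1510 × 420 = 634200 N.
Try a within the flange: a = T/(0.85 f'_c b_f) = 634200/(0.85 × 24.1 × 690) = 44.87 mm.
Since a = 44.87 ≤ h_f = 155 mm, the stress block lies entirely in the flange; analyse as a rectangular beam of width b_f.
M_n = T(d − a/2) = 634200 × (515 − 22.435) = 312.38 × 10⁶ N·mm.
M_n = 312.38 kN·m.

M_n ≈ 312 kN·m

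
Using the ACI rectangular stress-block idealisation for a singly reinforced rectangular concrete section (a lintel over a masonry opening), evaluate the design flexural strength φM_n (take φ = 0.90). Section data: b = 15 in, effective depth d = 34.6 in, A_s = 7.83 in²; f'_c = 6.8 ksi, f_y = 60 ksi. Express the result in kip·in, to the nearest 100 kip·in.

T = A_s f_y = 7.83 × 60 = 469.8 kips.
a = T/(0.85 f'_c b) = 469.8/(0.85 × 6.8 × 15) = 5.419 in.
M_n = T(d − a/2) = 469.8 × (34.6 − 2.7095) = 14982.2 kip·in.
φM_n = 0.90 × 14982.2 = 13484.0 kip·in.

φM_n ≈ 13500 kip·in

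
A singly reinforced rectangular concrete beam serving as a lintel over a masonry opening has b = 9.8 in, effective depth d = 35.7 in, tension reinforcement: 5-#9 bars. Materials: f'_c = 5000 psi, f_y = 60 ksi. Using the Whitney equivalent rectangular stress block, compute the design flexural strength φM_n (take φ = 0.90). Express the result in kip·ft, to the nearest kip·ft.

A_s = 5 × 1 = 5 in².
T = A_s f_y = 5 × 60 = 300 kips.
a = T/(0.85 f'_c b) = 300/(0.85 × 5 × 9.8) = 7.203 in.
M_n = T(d − a/2) = 300 × (35.7 − 3.6015) = 9629.6 kip·in = 9629.6/12 = 802.47 kip·ft.
φM_n = 0.90 × 802.47 = 722.22 kip·ft.

φM_n ≈ 722 kip·ft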